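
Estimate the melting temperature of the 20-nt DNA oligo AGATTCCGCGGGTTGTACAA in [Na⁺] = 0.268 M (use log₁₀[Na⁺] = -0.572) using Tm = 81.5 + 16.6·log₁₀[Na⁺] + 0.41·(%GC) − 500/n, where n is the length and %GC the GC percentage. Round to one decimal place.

67.5°C

Length n = 20. C=4, T=5, G=6, A=5
G+C = 10, so %GC = 10/20 × 100 = 50%
Salt term: 16.6 × (-0.572) = -9.495
GC term: 0.41 × 50 = 20.5; length term: −500/20 = −25
Tm = 81.5 + (-9.495) + 20.5 − 25 = 67.505 → 67.5°C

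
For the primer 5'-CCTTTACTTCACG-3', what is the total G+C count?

6

G=1, T=5, A=2, C=5
Total G or C: 1 + 5 = 6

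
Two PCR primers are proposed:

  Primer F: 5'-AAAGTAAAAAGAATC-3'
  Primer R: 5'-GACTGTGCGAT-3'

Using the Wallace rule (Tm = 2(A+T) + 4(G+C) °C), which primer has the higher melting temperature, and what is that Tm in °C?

Primer F: A+T=12, G+C=3 → Tm = 2(12)+4(3) = 36°C
Primer R: A+T=5, G+C=6 → Tm = 2(5)+4(6) = 34°C
36°C vs 34°C → primer F is higher.

Primer F, 36°C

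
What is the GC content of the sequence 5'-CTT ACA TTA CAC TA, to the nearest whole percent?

C=4, G=0, T=5, A=5
G+C = 0 + 4 = 4 out of 14 bases
%GC = 4/14 × 100 = 28.57% ≈ 29%

29%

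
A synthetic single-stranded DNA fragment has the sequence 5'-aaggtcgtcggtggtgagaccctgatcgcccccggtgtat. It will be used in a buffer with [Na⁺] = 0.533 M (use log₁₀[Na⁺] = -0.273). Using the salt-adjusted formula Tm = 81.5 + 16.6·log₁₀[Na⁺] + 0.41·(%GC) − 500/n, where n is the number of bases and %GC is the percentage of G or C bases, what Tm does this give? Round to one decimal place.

90.1°C

Length n = 40. Counting bases: A=6, G=14, C=11, T=9
G+C = 25, so %GC = 25/40 × 100 = 62.5%
Salt term: 16.6 × (-0.273) = -4.532
GC term: 0.41 × 62.5 = 25.625; length term: −500/40 = −12.5
Tm = 81.5 + (-4.532) + 25.625 − 12.5 = 90.093 → 90.1°C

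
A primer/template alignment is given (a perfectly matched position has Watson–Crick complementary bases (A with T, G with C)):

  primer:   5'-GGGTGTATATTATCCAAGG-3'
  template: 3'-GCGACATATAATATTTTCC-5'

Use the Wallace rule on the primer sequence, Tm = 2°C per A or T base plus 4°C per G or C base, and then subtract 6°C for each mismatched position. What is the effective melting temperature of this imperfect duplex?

Primer base counts: A=5, T=6, G=6, C=2 → A+T=11, G+C=8
Perfect-match Tm = 2(11) + 4(8) = 22 + 32 = 54°C
Mismatches (positions where the bases are not complementary): 4 (at positions 1, 3, 14, 15)
Effective Tm = 54 − 4×6 = 54 − 24 = 30°C

30°C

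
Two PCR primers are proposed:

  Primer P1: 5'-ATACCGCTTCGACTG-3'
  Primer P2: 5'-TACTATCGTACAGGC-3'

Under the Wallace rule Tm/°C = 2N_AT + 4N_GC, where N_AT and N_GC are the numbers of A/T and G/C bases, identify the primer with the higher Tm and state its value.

Primer P1, 46°C

Primer P1: A+T=7, G+C=8 → Tm = 2(7)+4(8) = 46°C
Primer P2: A+T=8, G+C=7 → Tm = 2(8)+4(7) = 44°C
46°C vs 44°C → primer P1 is higher.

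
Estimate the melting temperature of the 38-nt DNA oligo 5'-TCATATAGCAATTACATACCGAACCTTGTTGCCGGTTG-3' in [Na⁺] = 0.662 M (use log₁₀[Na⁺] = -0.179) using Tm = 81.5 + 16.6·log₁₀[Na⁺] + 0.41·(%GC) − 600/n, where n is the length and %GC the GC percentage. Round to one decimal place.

80.0°C

Length n = 38. A=10, C=9, G=7, T=12
G+C = 16, so %GC = 16/38 × 100 = 42.105%
Salt term: 16.6 × (-0.179) = -2.971
GC term: 0.41 × 42.105 = 17.263; length term: −600/38 = −15.789
Tm = 81.5 + (-2.971) + 17.263 − 15.789 = 80.003 → 80.0°C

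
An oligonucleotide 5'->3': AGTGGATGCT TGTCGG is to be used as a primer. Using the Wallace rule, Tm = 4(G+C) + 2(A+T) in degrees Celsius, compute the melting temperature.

50°C

Base counts: T=5, A=2, C=2, G=7
So N_AT = 7 and N_GC = 9.
Tm = 2(7) + 4(9) = 14 + 36 = 50°C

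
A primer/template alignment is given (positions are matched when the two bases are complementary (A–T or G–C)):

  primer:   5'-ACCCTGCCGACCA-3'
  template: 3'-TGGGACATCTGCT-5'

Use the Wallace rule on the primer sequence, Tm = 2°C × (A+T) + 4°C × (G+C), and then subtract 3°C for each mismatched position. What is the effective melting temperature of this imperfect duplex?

35°C

Primer base counts: A=3, T=1, G=2, C=7 → A+T=4, G+C=9
Perfect-match Tm = 2(4) + 4(9) = 8 + 36 = 44°C
Mismatches (positions where the bases are not complementary): 3 (at positions 7, 8, 12)
Effective Tm = 44 − 3×3 = 44 − 9 = 35°C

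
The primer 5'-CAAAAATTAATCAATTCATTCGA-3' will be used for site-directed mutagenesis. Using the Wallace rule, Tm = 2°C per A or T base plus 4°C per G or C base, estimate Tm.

56°C

Base counts: G=1, T=7, C=4, A=11
AT pairs contribute 18, GC pairs contribute 5.
Tm = 2(18) + 4(5) = 36 + 20 = 56°C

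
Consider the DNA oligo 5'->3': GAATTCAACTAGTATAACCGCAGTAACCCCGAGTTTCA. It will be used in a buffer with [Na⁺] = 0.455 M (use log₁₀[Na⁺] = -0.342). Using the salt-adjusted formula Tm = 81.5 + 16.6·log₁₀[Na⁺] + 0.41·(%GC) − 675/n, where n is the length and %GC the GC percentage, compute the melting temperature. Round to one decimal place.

75.3°C

Length n = 38. Scanning the sequence gives A=13, T=9, C=10, G=6.
G+C = 16, so %GC = 16/38 × 100 = 42.105%
Salt term: 16.6 × (-0.342) = -5.677
GC term: 0.41 × 42.105 = 17.263; length term: −675/38 = −17.763
Tm = 81.5 + (-5.677) + 17.263 − 17.763 = 75.323 → 75.3°C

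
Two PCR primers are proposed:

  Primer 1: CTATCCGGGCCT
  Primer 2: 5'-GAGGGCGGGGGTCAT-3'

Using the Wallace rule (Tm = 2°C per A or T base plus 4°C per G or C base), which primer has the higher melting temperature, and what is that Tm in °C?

Primer 1: A+T=4, G+C=8 → Tm = 2(4)+4(8) = 40°C
Primer 2: A+T=4, G+C=11 → Tm = 2(4)+4(11) = 52°C
40°C vs 52°C → primer 2 is higher.

Primer 2, 52°C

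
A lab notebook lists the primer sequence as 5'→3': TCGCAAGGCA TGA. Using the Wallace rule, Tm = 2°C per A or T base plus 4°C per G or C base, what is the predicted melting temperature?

40°C

Base counts: A=4, G=4, C=3, T=2
A+T = 6, G+C = 7
Tm = 2×6 + 4×7 = 40°C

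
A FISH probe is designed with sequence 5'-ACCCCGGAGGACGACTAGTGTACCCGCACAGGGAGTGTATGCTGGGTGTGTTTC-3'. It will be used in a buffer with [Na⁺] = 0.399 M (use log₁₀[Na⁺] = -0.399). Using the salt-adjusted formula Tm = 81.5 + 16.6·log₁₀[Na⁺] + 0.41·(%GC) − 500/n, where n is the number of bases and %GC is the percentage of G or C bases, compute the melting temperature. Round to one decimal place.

89.9°C

Length n = 54. Counting bases: G=19, C=13, A=10, T=12
G+C = 32, so %GC = 32/54 × 100 = 59.259%
Salt term: 16.6 × (-0.399) = -6.623
GC term: 0.41 × 59.259 = 24.296; length term: −500/54 = −9.259
Tm = 81.5 + (-6.623) + 24.296 − 9.259 = 89.914 → 89.9°C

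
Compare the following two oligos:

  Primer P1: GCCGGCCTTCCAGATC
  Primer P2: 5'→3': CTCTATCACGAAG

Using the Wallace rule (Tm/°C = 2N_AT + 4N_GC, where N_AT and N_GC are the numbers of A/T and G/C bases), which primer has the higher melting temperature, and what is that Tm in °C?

Primer P1, 54°C

Primer P1: A+T=5, G+C=11 → Tm = 2(5)+4(11) = 54°C
Primer P2: A+T=7, G+C=6 → Tm = 2(7)+4(6) = 38°C
54°C vs 38°C → primer P1 is higher.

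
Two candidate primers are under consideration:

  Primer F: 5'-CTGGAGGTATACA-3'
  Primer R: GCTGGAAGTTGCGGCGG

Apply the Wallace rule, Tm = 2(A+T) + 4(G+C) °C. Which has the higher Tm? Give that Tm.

Primer R, 58°C

Primer F: A+T=7, G+C=6 → Tm = 2(7)+4(6) = 38°C
Primer R: A+T=5, G+C=12 → Tm = 2(5)+4(12) = 58°C
38°C vs 58°C → primer R is higher.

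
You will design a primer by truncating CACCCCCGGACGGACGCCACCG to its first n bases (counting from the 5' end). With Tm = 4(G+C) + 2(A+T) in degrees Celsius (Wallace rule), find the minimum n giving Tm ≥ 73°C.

n = 21

First 20 bases: CACCCCCGGACGGACGCCAC → Tm = 72°C (< 73°C)
First 21 bases: CACCCCCGGACGGACGCCACC → Tm = 76°C (≥ 73°C)
Since every base adds ≥2°C, Tm only increases with n, so the threshold is first crossed at n = 21.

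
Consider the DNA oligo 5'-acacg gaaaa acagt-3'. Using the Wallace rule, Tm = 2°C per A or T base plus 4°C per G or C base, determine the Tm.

42°C

Scanning the sequence gives C=3, A=8, G=3, T=1.
So N_AT = 9 and N_GC = 6.
Tm = 4·6 + 2·9 = 24 + 18 = 42°C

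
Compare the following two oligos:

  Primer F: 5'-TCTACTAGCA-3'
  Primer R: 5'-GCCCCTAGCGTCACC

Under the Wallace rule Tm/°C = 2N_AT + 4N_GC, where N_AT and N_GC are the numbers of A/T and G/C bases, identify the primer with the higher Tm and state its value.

Primer F: A+T=6, G+C=4 → Tm = 2(6)+4(4) = 28°C
Primer R: A+T=4, G+C=11 → Tm = 2(4)+4(11) = 52°C
28°C vs 52°C → primer R is higher.

Primer R, 52°C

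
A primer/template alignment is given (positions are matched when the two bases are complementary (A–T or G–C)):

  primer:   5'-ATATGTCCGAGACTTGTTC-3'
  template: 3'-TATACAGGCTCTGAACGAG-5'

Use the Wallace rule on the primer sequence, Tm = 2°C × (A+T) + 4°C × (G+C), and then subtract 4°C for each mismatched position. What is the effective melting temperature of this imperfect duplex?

Primer base counts: A=4, T=7, G=4, C=4 → A+T=11, G+C=8
Perfect-match Tm = 2(11) + 4(8) = 22 + 32 = 54°C
Mismatches (positions where the bases are not complementary): 1 (at position 17)
Effective Tm = 54 − 1×4 = 54 − 4 = 50°C

50°C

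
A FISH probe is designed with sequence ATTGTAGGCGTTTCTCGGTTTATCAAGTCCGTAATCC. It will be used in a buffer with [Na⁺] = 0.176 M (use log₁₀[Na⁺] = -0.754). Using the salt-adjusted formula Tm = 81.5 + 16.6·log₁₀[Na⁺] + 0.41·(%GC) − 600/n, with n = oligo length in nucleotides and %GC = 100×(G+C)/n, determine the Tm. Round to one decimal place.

70.5°C

Length n = 37. Scanning the sequence gives T=14, G=8, A=7, C=8.
G+C = 16, so %GC = 16/37 × 100 = 43.243%
Salt term: 16.6 × (-0.754) = -12.516
GC term: 0.41 × 43.243 = 17.73; length term: −600/37 = −16.216
Tm = 81.5 + (-12.516) + 17.73 − 16.216 = 70.498 → 70.5°C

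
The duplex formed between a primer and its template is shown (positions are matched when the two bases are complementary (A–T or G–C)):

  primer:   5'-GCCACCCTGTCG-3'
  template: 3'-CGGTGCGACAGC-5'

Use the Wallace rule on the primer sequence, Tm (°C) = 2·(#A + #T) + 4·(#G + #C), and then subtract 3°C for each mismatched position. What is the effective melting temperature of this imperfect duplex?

Primer base counts: A=1, T=2, G=3, C=6 → A+T=3, G+C=9
Perfect-match Tm = 2(3) + 4(9) = 6 + 36 = 42°C
Mismatches (positions where the bases are not complementary): 1 (at position 6)
Effective Tm = 42 − 1×3 = 42 − 3 = 39°C

39°C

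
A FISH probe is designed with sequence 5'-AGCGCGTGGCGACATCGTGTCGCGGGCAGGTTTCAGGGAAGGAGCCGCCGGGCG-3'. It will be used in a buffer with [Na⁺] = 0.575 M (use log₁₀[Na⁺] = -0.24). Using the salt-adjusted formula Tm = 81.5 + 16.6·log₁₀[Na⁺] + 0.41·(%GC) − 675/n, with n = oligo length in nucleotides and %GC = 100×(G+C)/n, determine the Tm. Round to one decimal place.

Length n = 54. G=25, A=8, T=7, C=14
G+C = 39, so %GC = 39/54 × 100 = 72.222%
Salt term: 16.6 × (-0.24) = -3.984
GC term: 0.41 × 72.222 = 29.611; length term: −675/54 = −12.5
Tm = 81.5 + (-3.984) + 29.611 − 12.5 = 94.627 → 94.6°C

94.6°C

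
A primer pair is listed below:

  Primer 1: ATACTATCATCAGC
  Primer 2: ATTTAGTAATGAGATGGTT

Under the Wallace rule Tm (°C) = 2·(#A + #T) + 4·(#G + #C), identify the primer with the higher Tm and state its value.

Primer 1: A+T=9, G+C=5 → Tm = 2(9)+4(5) = 38°C
Primer 2: A+T=14, G+C=5 → Tm = 2(14)+4(5) = 48°C
38°C vs 48°C → primer 2 is higher.

Primer 2, 48°C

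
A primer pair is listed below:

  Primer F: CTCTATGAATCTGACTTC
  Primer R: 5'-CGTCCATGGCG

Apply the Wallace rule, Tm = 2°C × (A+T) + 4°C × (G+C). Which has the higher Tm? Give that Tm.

Primer F: A+T=11, G+C=7 → Tm = 2(11)+4(7) = 50°C
Primer R: A+T=3, G+C=8 → Tm = 2(3)+4(8) = 38°C
50°C vs 38°C → primer F is higher.

Primer F, 50°C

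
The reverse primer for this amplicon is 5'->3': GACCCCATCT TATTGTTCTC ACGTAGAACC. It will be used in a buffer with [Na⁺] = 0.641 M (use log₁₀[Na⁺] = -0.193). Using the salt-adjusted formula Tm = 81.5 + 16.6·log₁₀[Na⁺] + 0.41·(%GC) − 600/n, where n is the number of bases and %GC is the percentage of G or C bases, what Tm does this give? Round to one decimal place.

Length n = 30. Counting bases: A=7, C=10, G=4, T=9
G+C = 14, so %GC = 14/30 × 100 = 46.667%
Salt term: 16.6 × (-0.193) = -3.204
GC term: 0.41 × 46.667 = 19.133; length term: −600/30 = −20
Tm = 81.5 + (-3.204) + 19.133 − 20 = 77.429 → 77.4°C

77.4°C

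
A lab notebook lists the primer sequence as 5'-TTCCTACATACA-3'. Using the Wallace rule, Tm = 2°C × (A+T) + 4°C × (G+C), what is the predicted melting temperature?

Scanning the sequence gives T=4, A=4, C=4, G=0.
So N_AT = 8 and N_GC = 4.
Tm = 4·4 + 2·8 = 16 + 16 = 32°C

32°C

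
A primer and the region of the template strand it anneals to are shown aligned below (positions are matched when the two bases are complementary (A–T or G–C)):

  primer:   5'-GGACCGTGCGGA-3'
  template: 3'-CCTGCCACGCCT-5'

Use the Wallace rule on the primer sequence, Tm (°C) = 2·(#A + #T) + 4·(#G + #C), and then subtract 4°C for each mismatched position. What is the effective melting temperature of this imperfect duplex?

Primer base counts: A=2, T=1, G=6, C=3 → A+T=3, G+C=9
Perfect-match Tm = 2(3) + 4(9) = 6 + 36 = 42°C
Mismatches (positions where the bases are not complementary): 1 (at position 5)
Effective Tm = 42 − 1×4 = 42 − 4 = 38°C

38°C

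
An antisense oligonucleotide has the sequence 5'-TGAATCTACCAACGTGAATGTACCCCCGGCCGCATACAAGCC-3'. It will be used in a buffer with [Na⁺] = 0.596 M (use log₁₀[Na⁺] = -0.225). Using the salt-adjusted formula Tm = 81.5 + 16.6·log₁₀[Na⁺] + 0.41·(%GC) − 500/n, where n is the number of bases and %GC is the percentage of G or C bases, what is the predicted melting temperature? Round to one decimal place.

Length n = 42. Base counts: T=7, G=8, A=12, C=15
G+C = 23, so %GC = 23/42 × 100 = 54.762%
Salt term: 16.6 × (-0.225) = -3.735
GC term: 0.41 × 54.762 = 22.452; length term: −500/42 = −11.905
Tm = 81.5 + (-3.735) + 22.452 − 11.905 = 88.312 → 88.3°C

88.3°C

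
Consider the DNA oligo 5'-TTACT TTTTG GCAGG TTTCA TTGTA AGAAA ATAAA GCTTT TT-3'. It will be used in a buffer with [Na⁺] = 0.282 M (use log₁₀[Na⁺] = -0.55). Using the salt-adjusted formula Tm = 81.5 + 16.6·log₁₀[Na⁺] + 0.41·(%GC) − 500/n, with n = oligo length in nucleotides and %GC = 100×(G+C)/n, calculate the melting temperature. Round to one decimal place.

Length n = 42. Base counts: A=12, C=4, G=7, T=19
G+C = 11, so %GC = 11/42 × 100 = 26.19%
Salt term: 16.6 × (-0.55) = -9.13
GC term: 0.41 × 26.19 = 10.738; length term: −500/42 = −11.905
Tm = 81.5 + (-9.13) + 10.738 − 11.905 = 71.203 → 71.2°C

71.2°C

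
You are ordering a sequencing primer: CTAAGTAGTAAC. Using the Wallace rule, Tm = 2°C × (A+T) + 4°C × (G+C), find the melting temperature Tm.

32°C

G=2, A=5, C=2, T=3
AT pairs contribute 8, GC pairs contribute 4.
Tm = 2×8 + 4×4 = 32°C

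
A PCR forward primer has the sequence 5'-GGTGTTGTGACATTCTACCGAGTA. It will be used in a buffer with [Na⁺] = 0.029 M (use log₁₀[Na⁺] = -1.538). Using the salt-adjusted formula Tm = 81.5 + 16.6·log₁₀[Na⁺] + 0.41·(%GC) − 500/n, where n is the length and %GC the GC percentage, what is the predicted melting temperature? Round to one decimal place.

53.9°C

Length n = 24. Counting bases: C=4, G=7, A=5, T=8
G+C = 11, so %GC = 11/24 × 100 = 45.833%
Salt term: 16.6 × (-1.538) = -25.531
GC term: 0.41 × 45.833 = 18.792; length term: −500/24 = −20.833
Tm = 81.5 + (-25.531) + 18.792 − 20.833 = 53.928 → 53.9°C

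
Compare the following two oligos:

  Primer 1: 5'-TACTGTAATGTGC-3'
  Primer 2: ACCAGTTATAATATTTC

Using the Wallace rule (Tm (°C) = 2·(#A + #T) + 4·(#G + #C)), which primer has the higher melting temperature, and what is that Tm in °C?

Primer 1: A+T=8, G+C=5 → Tm = 2(8)+4(5) = 36°C
Primer 2: A+T=13, G+C=4 → Tm = 2(13)+4(4) = 42°C
36°C vs 42°C → primer 2 is higher.

Primer 2, 42°C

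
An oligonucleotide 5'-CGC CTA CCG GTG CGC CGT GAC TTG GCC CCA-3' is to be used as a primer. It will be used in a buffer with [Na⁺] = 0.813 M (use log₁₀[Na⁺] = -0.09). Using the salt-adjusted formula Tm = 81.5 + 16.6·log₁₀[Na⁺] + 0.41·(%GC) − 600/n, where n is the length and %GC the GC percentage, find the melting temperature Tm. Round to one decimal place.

Length n = 30. Base counts: T=5, A=3, G=9, C=13
G+C = 22, so %GC = 22/30 × 100 = 73.333%
Salt term: 16.6 × (-0.09) = -1.494
GC term: 0.41 × 73.333 = 30.067; length term: −600/30 = −20
Tm = 81.5 + (-1.494) + 30.067 − 20 = 90.073 → 90.1°C

90.1°C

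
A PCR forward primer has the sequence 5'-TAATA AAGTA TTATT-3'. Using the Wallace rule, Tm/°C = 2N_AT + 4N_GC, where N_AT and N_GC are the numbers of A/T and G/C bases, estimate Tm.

Scanning the sequence gives G=1, C=0, T=7, A=7.
A+T = 14, G+C = 1
Tm = 4·1 + 2·14 = 4 + 28 = 32°C

32°C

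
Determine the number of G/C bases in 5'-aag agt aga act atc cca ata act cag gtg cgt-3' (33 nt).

14

Scanning the sequence gives C=7, A=12, T=7, G=7.
Total G or C: 7 + 7 = 14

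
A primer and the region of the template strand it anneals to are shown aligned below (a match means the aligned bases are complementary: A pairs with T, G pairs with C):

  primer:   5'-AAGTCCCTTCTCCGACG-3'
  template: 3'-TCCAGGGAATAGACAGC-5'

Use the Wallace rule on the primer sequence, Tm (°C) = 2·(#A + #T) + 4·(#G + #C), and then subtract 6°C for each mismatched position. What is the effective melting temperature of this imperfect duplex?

Primer base counts: A=3, T=4, G=3, C=7 → A+T=7, G+C=10
Perfect-match Tm = 2(7) + 4(10) = 14 + 40 = 54°C
Mismatches (positions where the bases are not complementary): 4 (at positions 2, 10, 13, 15)
Effective Tm = 54 − 4×6 = 54 − 24 = 30°C

30°C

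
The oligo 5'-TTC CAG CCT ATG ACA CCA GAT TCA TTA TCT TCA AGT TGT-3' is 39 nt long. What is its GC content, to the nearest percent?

Counting bases: C=10, T=14, G=5, A=10
G+C = 5 + 10 = 15 out of 39 bases
%GC = 15/39 × 100 = 38.46% ≈ 38%

38%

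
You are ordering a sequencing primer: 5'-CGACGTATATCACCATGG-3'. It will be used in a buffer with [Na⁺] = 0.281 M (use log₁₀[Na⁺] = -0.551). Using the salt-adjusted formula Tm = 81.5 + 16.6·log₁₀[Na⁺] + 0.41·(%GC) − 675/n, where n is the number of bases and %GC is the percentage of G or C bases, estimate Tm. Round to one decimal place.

Length n = 18. Scanning the sequence gives A=5, C=5, T=4, G=4.
G+C = 9, so %GC = 9/18 × 100 = 50%
Salt term: 16.6 × (-0.551) = -9.147
GC term: 0.41 × 50 = 20.5; length term: −675/18 = −37.5
Tm = 81.5 + (-9.147) + 20.5 − 37.5 = 55.353 → 55.4°C

55.4°C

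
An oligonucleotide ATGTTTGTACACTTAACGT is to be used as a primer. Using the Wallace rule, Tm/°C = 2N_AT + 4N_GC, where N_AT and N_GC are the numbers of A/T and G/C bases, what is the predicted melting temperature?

C=3, G=3, A=5, T=8
So N_AT = 13 and N_GC = 6.
Tm = 2×13 + 4×6 = 50°C

50°C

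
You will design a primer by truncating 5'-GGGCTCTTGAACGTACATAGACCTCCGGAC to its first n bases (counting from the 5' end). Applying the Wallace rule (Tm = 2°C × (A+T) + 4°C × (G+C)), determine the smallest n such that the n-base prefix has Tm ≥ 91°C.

n = 30

First 29 bases: GGGCTCTTGAACGTACATAGACCTCCGGA → Tm = 90°C (< 91°C)
First 30 bases: GGGCTCTTGAACGTACATAGACCTCCGGAC → Tm = 94°C (≥ 91°C)
Since every base adds ≥2°C, Tm only increases with n, so the threshold is first crossed at n = 30.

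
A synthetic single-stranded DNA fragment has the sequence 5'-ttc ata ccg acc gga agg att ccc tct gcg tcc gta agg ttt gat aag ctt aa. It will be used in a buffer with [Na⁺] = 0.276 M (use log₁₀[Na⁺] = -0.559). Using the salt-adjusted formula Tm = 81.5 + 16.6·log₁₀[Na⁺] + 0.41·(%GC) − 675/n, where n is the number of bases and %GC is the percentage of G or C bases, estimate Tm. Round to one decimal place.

78.8°C

Length n = 53. A=13, T=15, G=12, C=13
G+C = 25, so %GC = 25/53 × 100 = 47.17%
Salt term: 16.6 × (-0.559) = -9.279
GC term: 0.41 × 47.17 = 19.34; length term: −675/53 = −12.736
Tm = 81.5 + (-9.279) + 19.34 − 12.736 = 78.825 → 78.8°C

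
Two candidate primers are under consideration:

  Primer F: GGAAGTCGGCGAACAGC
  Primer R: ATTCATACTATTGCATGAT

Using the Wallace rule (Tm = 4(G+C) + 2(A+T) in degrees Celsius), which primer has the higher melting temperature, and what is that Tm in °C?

Primer F: A+T=6, G+C=11 → Tm = 2(6)+4(11) = 56°C
Primer R: A+T=14, G+C=5 → Tm = 2(14)+4(5) = 48°C
56°C vs 48°C → primer F is higher.

Primer F, 56°C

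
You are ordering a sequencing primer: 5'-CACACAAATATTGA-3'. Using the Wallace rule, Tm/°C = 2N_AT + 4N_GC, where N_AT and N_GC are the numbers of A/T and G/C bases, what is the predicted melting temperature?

36°C

Counting bases: G=1, A=7, C=3, T=3
A+T = 10, G+C = 4
Tm = 2×10 + 4×4 = 36°C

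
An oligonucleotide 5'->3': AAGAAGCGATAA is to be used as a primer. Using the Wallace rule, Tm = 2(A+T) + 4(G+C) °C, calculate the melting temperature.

C=1, T=1, A=7, G=3
AT pairs contribute 8, GC pairs contribute 4.
Tm = 4·4 + 2·8 = 16 + 16 = 32°C

32°C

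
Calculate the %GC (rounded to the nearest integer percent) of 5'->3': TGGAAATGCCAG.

Counting bases: A=4, T=2, G=4, C=2
G+C = 4 + 2 = 6 out of 12 bases
%GC = 6/12 × 100 = 50% ≈ 50%

50%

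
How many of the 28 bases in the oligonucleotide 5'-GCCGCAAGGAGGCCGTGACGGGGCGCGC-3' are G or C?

Base counts: G=14, A=4, C=9, T=1
G+C = 14 + 9 = 23

23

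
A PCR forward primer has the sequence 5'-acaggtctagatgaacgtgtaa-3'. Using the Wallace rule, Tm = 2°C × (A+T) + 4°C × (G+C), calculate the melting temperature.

Scanning the sequence gives G=6, T=5, A=8, C=3.
A+T = 13, G+C = 9
Tm = 4·9 + 2·13 = 36 + 26 = 62°C

62°C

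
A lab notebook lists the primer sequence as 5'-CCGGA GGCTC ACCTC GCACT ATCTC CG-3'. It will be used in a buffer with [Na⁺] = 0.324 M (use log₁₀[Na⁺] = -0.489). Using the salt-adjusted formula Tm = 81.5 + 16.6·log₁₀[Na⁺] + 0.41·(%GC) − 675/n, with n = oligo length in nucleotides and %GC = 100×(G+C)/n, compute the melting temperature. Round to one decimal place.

75.7°C

Length n = 27. Counting bases: A=4, T=5, G=6, C=12
G+C = 18, so %GC = 18/27 × 100 = 66.667%
Salt term: 16.6 × (-0.489) = -8.117
GC term: 0.41 × 66.667 = 27.333; length term: −675/27 = −25
Tm = 81.5 + (-8.117) + 27.333 − 25 = 75.716 → 75.7°C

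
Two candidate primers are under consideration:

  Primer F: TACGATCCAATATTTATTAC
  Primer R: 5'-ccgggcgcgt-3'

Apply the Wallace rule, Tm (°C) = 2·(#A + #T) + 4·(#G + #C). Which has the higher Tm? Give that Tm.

Primer F, 50°C

Primer F: A+T=15, G+C=5 → Tm = 2(15)+4(5) = 50°C
Primer R: A+T=1, G+C=9 → Tm = 2(1)+4(9) = 38°C
50°C vs 38°C → primer F is higher.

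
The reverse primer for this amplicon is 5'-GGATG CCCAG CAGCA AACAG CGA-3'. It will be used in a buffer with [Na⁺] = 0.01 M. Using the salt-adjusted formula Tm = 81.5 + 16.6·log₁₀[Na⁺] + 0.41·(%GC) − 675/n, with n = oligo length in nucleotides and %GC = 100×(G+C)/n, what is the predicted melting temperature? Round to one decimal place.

Length n = 23. Base counts: T=1, A=8, C=7, G=7
G+C = 14, so %GC = 14/23 × 100 = 60.87%
Salt term: 16.6 × (-2) = -33.2
GC term: 0.41 × 60.87 = 24.957; length term: −675/23 = −29.348
Tm = 81.5 + (-33.2) + 24.957 − 29.348 = 43.909 → 43.9°C

43.9°C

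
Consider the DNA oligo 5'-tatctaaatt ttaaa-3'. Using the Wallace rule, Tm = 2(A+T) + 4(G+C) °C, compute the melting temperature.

32°C

Scanning the sequence gives C=1, G=0, T=7, A=7.
AT pairs contribute 14, GC pairs contribute 1.
Tm = 4·1 + 2·14 = 4 + 28 = 32°C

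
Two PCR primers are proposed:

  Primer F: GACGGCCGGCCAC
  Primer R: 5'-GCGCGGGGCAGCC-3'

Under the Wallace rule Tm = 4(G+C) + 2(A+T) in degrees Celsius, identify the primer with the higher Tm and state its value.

Primer R, 50°C

Primer F: A+T=2, G+C=11 → Tm = 2(2)+4(11) = 48°C
Primer R: A+T=1, G+C=12 → Tm = 2(1)+4(12) = 50°C
48°C vs 50°C → primer R is higher.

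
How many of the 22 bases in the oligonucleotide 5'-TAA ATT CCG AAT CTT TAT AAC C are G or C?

6

Base counts: G=1, A=8, C=5, T=8
G+C = 1 + 5 = 6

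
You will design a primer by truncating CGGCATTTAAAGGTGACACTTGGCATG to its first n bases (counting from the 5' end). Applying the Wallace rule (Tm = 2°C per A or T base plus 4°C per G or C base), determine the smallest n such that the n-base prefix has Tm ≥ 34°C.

n = 12

First 11 bases: CGGCATTTAAA → Tm = 30°C (< 34°C)
First 12 bases: CGGCATTTAAAG → Tm = 34°C (≥ 34°C)
Each additional base adds 2°C (A/T) or 4°C (G/C), so Tm is non-decreasing in n; n = 12 is the first length to reach 34°C.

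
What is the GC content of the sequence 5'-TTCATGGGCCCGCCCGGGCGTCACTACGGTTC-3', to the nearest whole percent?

A=3, T=7, G=10, C=12
G+C = 10 + 12 = 22 out of 32 bases
%GC = 22/32 × 100 = 68.75% ≈ 69%

69%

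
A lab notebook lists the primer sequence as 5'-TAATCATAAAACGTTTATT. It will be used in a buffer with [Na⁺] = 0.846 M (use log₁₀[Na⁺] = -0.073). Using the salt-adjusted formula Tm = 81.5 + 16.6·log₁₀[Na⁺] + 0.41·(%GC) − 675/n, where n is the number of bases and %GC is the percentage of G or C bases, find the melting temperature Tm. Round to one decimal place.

Length n = 19. Scanning the sequence gives T=8, C=2, G=1, A=8.
G+C = 3, so %GC = 3/19 × 100 = 15.789%
Salt term: 16.6 × (-0.073) = -1.212
GC term: 0.41 × 15.789 = 6.473; length term: −675/19 = −35.526
Tm = 81.5 + (-1.212) + 6.473 − 35.526 = 51.235 → 51.2°C

51.2°C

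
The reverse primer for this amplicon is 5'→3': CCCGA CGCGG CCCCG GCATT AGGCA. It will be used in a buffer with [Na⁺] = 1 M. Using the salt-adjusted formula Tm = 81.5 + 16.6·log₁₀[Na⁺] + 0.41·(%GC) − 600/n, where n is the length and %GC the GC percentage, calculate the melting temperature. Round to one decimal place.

88.7°C

Length n = 25. Base counts: C=11, A=4, G=8, T=2
G+C = 19, so %GC = 19/25 × 100 = 76%
Salt term: 16.6 × (0) = 0
GC term: 0.41 × 76 = 31.16; length term: −600/25 = −24
Tm = 81.5 + (0) + 31.16 − 24 = 88.66 → 88.7°C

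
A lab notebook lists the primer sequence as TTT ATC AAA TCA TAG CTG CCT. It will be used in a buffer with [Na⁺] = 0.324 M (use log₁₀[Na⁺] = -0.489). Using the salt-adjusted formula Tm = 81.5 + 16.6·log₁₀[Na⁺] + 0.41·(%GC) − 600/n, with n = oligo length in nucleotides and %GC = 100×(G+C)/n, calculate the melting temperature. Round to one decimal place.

Length n = 21. Counting bases: T=8, G=2, C=5, A=6
G+C = 7, so %GC = 7/21 × 100 = 33.333%
Salt term: 16.6 × (-0.489) = -8.117
GC term: 0.41 × 33.333 = 13.667; length term: −600/21 = −28.571
Tm = 81.5 + (-8.117) + 13.667 − 28.571 = 58.479 → 58.5°C

58.5°C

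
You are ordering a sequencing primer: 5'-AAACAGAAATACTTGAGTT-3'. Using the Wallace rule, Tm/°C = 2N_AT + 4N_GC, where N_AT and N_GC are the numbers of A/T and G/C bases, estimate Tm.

Counting bases: C=2, A=9, T=5, G=3
A+T = 14, G+C = 5
Tm = 2×14 + 4×5 = 48°C

48°C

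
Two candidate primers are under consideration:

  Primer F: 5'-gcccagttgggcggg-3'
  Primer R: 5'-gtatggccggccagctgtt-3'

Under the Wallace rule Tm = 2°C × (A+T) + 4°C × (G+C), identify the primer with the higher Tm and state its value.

Primer F: A+T=3, G+C=12 → Tm = 2(3)+4(12) = 54°C
Primer R: A+T=7, G+C=12 → Tm = 2(7)+4(12) = 62°C
54°C vs 62°C → primer R is higher.

Primer R, 62°C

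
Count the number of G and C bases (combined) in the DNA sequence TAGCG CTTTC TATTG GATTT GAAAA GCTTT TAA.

Scanning the sequence gives T=14, G=6, C=4, A=9.
Total G or C: 6 + 4 = 10

10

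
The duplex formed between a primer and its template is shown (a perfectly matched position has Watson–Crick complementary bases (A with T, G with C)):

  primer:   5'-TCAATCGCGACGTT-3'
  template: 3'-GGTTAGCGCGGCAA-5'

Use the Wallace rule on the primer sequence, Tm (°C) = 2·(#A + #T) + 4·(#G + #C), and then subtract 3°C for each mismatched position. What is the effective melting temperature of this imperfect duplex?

36°C

Primer base counts: A=3, T=4, G=3, C=4 → A+T=7, G+C=7
Perfect-match Tm = 2(7) + 4(7) = 14 + 28 = 42°C
Mismatches (positions where the bases are not complementary): 2 (at positions 1, 10)
Effective Tm = 42 − 2×3 = 42 − 6 = 36°C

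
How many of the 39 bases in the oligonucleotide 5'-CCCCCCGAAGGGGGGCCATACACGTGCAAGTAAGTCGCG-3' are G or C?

26

Counting bases: T=4, G=13, C=13, A=9
G+C = 13 + 13 = 26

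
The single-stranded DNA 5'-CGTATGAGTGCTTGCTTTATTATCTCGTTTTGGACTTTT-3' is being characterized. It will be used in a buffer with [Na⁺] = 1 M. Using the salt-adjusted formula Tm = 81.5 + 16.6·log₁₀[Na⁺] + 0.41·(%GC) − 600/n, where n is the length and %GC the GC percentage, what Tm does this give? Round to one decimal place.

80.8°C

Length n = 39. Counting bases: A=5, T=20, G=8, C=6
G+C = 14, so %GC = 14/39 × 100 = 35.897%
Salt term: 16.6 × (0) = 0
GC term: 0.41 × 35.897 = 14.718; length term: −600/39 = −15.385
Tm = 81.5 + (0) + 14.718 − 15.385 = 80.833 → 80.8°C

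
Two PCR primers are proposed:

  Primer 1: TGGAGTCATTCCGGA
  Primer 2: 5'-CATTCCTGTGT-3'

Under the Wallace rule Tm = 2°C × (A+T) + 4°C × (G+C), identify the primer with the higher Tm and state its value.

Primer 1: A+T=7, G+C=8 → Tm = 2(7)+4(8) = 46°C
Primer 2: A+T=6, G+C=5 → Tm = 2(6)+4(5) = 32°C
46°C vs 32°C → primer 1 is higher.

Primer 1, 46°C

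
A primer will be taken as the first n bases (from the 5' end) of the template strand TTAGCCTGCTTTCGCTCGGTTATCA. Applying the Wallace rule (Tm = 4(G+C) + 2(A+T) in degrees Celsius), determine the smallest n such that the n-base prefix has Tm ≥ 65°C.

n = 22

First 21 bases: TTAGCCTGCTTTCGCTCGGTT → Tm = 64°C (< 65°C)
First 22 bases: TTAGCCTGCTTTCGCTCGGTTA → Tm = 66°C (≥ 65°C)
Since every base adds ≥2°C, Tm only increases with n, so the threshold is first crossed at n = 22.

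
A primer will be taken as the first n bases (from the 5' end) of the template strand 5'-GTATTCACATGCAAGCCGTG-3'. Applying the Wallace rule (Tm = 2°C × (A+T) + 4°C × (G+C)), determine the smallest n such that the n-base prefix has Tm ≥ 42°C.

n = 15

First 14 bases: GTATTCACATGCAA → Tm = 38°C (< 42°C)
First 15 bases: GTATTCACATGCAAG → Tm = 42°C (≥ 42°C)
Since every base adds ≥2°C, Tm only increases with n, so the threshold is first crossed at n = 15.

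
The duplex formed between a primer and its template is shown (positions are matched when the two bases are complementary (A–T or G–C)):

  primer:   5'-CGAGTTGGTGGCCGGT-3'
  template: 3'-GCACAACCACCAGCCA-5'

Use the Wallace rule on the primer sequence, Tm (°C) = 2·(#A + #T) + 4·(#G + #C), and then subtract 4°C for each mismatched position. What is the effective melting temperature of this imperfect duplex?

Primer base counts: A=1, T=4, G=8, C=3 → A+T=5, G+C=11
Perfect-match Tm = 2(5) + 4(11) = 10 + 44 = 54°C
Mismatches (positions where the bases are not complementary): 2 (at positions 3, 12)
Effective Tm = 54 − 2×4 = 54 − 8 = 46°C

46°C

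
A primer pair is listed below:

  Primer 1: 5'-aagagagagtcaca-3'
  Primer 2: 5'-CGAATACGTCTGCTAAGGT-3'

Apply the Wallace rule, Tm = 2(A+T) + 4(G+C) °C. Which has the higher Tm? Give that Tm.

Primer 2, 56°C

Primer 1: A+T=8, G+C=6 → Tm = 2(8)+4(6) = 40°C
Primer 2: A+T=10, G+C=9 → Tm = 2(10)+4(9) = 56°C
40°C vs 56°C → primer 2 is higher.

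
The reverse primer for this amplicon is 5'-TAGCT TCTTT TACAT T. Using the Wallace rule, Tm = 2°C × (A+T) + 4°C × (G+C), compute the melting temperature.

Scanning the sequence gives C=3, G=1, T=9, A=3.
AT pairs contribute 12, GC pairs contribute 4.
Tm = 4·4 + 2·12 = 16 + 24 = 40°C

40°C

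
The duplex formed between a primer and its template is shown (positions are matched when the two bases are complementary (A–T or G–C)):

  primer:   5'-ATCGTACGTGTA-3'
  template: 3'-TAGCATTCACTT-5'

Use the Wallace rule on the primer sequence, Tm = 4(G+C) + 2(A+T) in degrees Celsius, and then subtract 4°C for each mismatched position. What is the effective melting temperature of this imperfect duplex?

Primer base counts: A=3, T=4, G=3, C=2 → A+T=7, G+C=5
Perfect-match Tm = 2(7) + 4(5) = 14 + 20 = 34°C
Mismatches (positions where the bases are not complementary): 2 (at positions 7, 11)
Effective Tm = 34 − 2×4 = 34 − 8 = 26°C

26°C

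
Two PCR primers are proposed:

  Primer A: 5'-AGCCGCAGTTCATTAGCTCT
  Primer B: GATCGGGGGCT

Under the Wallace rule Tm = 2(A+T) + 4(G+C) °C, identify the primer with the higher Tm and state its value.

Primer A: A+T=10, G+C=10 → Tm = 2(10)+4(10) = 60°C
Primer B: A+T=3, G+C=8 → Tm = 2(3)+4(8) = 38°C
60°C vs 38°C → primer A is higher.

Primer A, 60°C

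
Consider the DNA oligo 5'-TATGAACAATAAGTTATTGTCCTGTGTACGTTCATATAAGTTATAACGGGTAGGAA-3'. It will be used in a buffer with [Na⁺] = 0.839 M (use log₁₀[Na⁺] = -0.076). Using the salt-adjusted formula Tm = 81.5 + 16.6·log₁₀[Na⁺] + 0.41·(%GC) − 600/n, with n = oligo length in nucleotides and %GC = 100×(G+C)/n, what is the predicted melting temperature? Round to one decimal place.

82.7°C

Length n = 56. Base counts: C=6, A=19, T=19, G=12
G+C = 18, so %GC = 18/56 × 100 = 32.143%
Salt term: 16.6 × (-0.076) = -1.262
GC term: 0.41 × 32.143 = 13.179; length term: −600/56 = −10.714
Tm = 81.5 + (-1.262) + 13.179 − 10.714 = 82.703 → 82.7°C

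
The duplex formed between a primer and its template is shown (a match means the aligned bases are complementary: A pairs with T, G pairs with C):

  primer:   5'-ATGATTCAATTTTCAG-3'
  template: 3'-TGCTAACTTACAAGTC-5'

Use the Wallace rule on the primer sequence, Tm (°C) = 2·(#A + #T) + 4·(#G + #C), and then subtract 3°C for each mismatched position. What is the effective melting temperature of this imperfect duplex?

Primer base counts: A=5, T=7, G=2, C=2 → A+T=12, G+C=4
Perfect-match Tm = 2(12) + 4(4) = 24 + 16 = 40°C
Mismatches (positions where the bases are not complementary): 3 (at positions 2, 7, 11)
Effective Tm = 40 − 3×3 = 40 − 9 = 31°C

31°C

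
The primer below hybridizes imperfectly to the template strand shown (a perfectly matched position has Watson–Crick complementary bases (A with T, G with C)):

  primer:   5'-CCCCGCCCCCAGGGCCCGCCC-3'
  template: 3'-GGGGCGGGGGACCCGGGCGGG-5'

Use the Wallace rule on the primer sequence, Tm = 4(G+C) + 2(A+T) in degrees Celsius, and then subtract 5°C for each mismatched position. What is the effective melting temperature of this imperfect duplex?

77°C

Primer base counts: A=1, T=0, G=5, C=15 → A+T=1, G+C=20
Perfect-match Tm = 2(1) + 4(20) = 2 + 80 = 82°C
Mismatches (positions where the bases are not complementary): 1 (at position 11)
Effective Tm = 82 − 1×5 = 82 − 5 = 77°C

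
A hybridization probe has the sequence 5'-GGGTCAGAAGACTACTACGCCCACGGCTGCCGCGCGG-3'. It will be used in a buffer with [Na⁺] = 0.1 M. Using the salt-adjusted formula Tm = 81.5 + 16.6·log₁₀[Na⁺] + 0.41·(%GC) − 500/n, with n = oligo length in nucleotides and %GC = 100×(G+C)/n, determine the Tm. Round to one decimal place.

80.2°C

Length n = 37. Base counts: C=13, T=4, A=7, G=13
G+C = 26, so %GC = 26/37 × 100 = 70.27%
Salt term: 16.6 × (-1) = -16.6
GC term: 0.41 × 70.27 = 28.811; length term: −500/37 = −13.514
Tm = 81.5 + (-16.6) + 28.811 − 13.514 = 80.197 → 80.2°C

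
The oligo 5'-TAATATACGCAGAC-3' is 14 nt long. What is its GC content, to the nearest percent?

Scanning the sequence gives C=3, G=2, T=3, A=6.
G+C = 2 + 3 = 5 out of 14 bases
%GC = 5/14 × 100 = 35.71% ≈ 36%

36%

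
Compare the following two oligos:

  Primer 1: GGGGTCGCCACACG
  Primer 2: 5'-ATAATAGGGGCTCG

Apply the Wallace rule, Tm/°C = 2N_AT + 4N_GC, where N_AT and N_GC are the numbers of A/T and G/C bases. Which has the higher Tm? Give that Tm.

Primer 1, 50°C

Primer 1: A+T=3, G+C=11 → Tm = 2(3)+4(11) = 50°C
Primer 2: A+T=7, G+C=7 → Tm = 2(7)+4(7) = 42°C
50°C vs 42°C → primer 1 is higher.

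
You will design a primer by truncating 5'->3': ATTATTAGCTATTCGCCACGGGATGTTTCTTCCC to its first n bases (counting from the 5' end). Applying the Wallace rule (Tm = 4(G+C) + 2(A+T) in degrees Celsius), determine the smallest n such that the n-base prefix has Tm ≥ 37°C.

First 14 bases: ATTATTAGCTATTC → Tm = 34°C (< 37°C)
First 15 bases: ATTATTAGCTATTCG → Tm = 38°C (≥ 37°C)
Each additional base adds 2°C (A/T) or 4°C (G/C), so Tm is non-decreasing in n; n = 15 is the first length to reach 37°C.

n = 15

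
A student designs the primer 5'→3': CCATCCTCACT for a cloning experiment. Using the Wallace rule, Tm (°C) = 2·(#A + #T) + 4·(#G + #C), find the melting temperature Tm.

Scanning the sequence gives G=0, C=6, A=2, T=3.
A+T = 5, G+C = 6
Tm = 4·6 + 2·5 = 24 + 10 = 34°C

34°C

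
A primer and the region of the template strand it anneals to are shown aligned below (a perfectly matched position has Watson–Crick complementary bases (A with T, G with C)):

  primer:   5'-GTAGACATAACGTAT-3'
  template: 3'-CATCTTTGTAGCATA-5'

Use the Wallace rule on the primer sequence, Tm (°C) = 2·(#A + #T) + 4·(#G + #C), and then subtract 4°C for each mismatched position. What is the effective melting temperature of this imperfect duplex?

28°C

Primer base counts: A=6, T=4, G=3, C=2 → A+T=10, G+C=5
Perfect-match Tm = 2(10) + 4(5) = 20 + 20 = 40°C
Mismatches (positions where the bases are not complementary): 3 (at positions 6, 8, 10)
Effective Tm = 40 − 3×4 = 40 − 12 = 28°C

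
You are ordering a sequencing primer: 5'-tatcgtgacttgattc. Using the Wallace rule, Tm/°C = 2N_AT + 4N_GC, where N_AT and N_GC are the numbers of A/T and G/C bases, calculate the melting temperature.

Counting bases: G=3, T=7, A=3, C=3
So N_AT = 10 and N_GC = 6.
Tm = 2×10 + 4×6 = 44°C

44°C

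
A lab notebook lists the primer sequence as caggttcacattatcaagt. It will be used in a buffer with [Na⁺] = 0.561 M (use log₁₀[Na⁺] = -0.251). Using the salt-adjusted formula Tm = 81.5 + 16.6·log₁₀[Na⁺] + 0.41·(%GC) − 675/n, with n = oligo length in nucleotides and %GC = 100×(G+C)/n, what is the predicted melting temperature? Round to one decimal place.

Length n = 19. A=6, G=3, C=4, T=6
G+C = 7, so %GC = 7/19 × 100 = 36.842%
Salt term: 16.6 × (-0.251) = -4.167
GC term: 0.41 × 36.842 = 15.105; length term: −675/19 = −35.526
Tm = 81.5 + (-4.167) + 15.105 − 35.526 = 56.912 → 56.9°C

56.9°C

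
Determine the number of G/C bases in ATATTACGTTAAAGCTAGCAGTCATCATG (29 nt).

C=5, G=5, T=9, A=10
Total G or C: 5 + 5 = 10

10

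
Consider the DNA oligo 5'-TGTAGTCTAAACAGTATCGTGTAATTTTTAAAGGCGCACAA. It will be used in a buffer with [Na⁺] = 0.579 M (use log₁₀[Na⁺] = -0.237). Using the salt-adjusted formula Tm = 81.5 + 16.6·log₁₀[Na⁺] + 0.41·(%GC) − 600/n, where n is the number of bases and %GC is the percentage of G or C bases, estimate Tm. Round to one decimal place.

Length n = 41. Counting bases: A=14, G=8, C=6, T=13
G+C = 14, so %GC = 14/41 × 100 = 34.146%
Salt term: 16.6 × (-0.237) = -3.934
GC term: 0.41 × 34.146 = 14; length term: −600/41 = −14.634
Tm = 81.5 + (-3.934) + 14 − 14.634 = 76.932 → 76.9°C

76.9°C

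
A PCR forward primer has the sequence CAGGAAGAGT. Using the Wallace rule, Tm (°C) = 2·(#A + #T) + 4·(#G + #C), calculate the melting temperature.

Counting bases: A=4, G=4, C=1, T=1
A+T = 5, G+C = 5
Tm = 2×5 + 4×5 = 30°C

30°C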